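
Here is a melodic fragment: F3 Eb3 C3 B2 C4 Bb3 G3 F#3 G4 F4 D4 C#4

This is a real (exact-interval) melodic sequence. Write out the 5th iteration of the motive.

The 4-note cells begin on F3, C4, G4 — each up a 5th from the last.
Carrying on: D5 → A5.
From A5 the exact shape gives A5 G5 E5 D#5.

A5 G5 E5 D#5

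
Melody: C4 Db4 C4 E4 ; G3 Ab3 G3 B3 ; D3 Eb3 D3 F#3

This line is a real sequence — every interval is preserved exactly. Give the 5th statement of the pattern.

E2 F2 E2 G#2

With a 4-note motive the entries are C4, G3, D3, each down a 4th from the previous.
Continuing the starts: A2 → E2.
So cell 5 is E2 F2 E2 G#2.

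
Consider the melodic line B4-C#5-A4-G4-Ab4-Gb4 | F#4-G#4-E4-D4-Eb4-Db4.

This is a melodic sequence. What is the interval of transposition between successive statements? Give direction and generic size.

Taking 6-note groups, the heads are B4, F#4: the pattern moves down a 4th.
From B4 to F#4: down a 4th.

down a 4th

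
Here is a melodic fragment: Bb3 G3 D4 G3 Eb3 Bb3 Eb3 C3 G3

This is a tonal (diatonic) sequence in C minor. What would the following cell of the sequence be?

Unit = 3 notes; the statements start on Bb3, G3, Eb3, moving down a 3rd each time.
So cell 4 is C3 Ab2 Eb3.

C3 Ab2 Eb3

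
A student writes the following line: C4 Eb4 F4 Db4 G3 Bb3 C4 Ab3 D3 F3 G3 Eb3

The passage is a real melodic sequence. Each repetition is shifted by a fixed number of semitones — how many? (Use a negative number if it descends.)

Unit = 4 notes; the statements start on C4, G3, D3, moving down a 4th each time.
C4 to G3 spans -5 semitones.

-5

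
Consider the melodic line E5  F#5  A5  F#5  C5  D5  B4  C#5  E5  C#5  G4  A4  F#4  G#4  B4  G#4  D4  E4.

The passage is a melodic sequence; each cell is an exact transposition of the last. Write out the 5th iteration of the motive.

G#3 A#3 C#4 A#3 E3 F#3

Unit = 6 notes; the statements start on E5, B4, F#4, moving down a 4th each time.
Extending down a 4th: C#4 → G#3.
So cell 5 is G#3 A#3 C#4 A#3 E3 F#3.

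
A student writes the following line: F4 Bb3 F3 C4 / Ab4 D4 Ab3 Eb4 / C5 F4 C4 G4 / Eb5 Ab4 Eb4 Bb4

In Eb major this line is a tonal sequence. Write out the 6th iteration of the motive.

Bb5 Eb5 Bb4 F5

Unit = 4 notes; the statements start on F4, Ab4, C5, Eb5, moving up a 3rd each time.
Carrying on: G5 → Bb5.
So cell 6 is Bb5 Eb5 Bb4 F5.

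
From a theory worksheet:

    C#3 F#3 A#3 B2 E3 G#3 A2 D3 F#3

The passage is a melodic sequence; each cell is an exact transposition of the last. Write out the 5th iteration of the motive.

F2 Bb2 D3

Unit = 3 notes; the statements start on C#3, B2, A2, moving down a 2nd each time.
Continuing the starts: G2 → F2.
Statement 5 starts on F2 and keeps the same exact contour: F2 Bb2 D3.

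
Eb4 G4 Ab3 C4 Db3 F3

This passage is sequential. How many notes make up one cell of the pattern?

There are 6 notes; a 2-note unit gives 3 cells:
Eb4 G4 | Ab3 C4 | Db3 F3
Every group is a transposition down a 5th of the one before; no shorter unit works.

2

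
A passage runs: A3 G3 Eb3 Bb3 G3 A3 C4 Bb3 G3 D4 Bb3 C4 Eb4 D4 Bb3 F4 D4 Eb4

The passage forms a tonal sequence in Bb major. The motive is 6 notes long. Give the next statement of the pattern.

Taking 6-note groups, the heads are A3, C4, Eb4: the pattern moves up a 3rd.
So cell 4 is G4 F4 D4 A4 F4 G4.

G4 F4 D4 A4 F4 G4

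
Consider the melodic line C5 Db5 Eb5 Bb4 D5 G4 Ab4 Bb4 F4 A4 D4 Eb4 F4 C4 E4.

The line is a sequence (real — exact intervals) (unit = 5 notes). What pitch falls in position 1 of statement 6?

The unit is 5 notes. Position-1 pitches of the 3 shown cells: C5, G4, D4.
Carrying that down a 4th forward: A3 → E3 → B2.

B2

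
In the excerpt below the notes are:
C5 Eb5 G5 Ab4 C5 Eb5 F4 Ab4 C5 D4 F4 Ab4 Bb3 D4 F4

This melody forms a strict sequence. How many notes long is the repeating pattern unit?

There are 15 notes; a 3-note unit gives 5 cells:
C5 Eb5 G5 | Ab4 C5 Eb5 | F4 Ab4 C5 | D4 F4 Ab4 | Bb3 D4 F4
Each cell is the previous one down a 3rd — so the unit is 3 notes.

3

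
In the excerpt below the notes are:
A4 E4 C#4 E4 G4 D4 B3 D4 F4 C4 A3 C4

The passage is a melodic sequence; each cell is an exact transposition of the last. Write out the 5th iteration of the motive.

Taking 4-note groups, the heads are A4, G4, F4: the pattern moves down a 2nd.
Carrying on: Eb4 → Db4.
From Db4 the exact shape gives Db4 Ab3 F3 Ab3.

Db4 Ab3 F3 Ab3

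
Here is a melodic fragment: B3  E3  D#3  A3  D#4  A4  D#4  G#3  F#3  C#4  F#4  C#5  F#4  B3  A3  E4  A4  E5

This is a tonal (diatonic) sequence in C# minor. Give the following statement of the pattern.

A4 D#4 C#4 G#4 C#5 G#5

The 6-note cells begin on B3, D#4, F#4 — each up a 3rd from the last.
From A4 the diatonic shape gives A4 D#4 C#4 G#4 C#5 G#5.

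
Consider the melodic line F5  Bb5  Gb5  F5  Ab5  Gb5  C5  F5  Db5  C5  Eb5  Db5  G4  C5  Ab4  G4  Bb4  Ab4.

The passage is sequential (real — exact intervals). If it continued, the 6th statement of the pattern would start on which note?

E3

Unit = 6 notes; the statements start on F5, C5, G4, moving down a 4th each time.
Continuing: D4 → A3 → E3. Statement 6 starts on E3.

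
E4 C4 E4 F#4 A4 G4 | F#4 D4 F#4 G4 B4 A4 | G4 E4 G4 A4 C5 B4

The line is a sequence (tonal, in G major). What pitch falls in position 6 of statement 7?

The unit is 6 notes. Position-6 pitches of the 3 shown cells: G4, A4, B4.
Each moves up a 2nd. Continuing: C5 → D5 → E5 → F#5.

F#5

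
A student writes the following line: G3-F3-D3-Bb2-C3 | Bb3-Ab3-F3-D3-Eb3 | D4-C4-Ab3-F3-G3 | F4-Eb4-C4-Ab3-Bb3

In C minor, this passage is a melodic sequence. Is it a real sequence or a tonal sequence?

tonal

Every note is diatonic to C minor.
Cell 1 has -4 semitones from note 3 to 4, but cell 2 has -3 — the interval quality changes while the contour stays the same, which is the hallmark of a tonal sequence.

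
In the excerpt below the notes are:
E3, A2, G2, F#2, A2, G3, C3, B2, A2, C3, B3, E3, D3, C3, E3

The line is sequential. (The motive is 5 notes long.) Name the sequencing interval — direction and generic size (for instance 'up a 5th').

up a 3rd

The 5-note cells begin on E3, G3, B3 — each up a 3rd from the last.
From E3 to G3: up a 3rd.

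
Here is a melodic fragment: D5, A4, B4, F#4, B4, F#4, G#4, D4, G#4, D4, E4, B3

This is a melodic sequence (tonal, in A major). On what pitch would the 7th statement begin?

F#3

Unit = 4 notes; the statements start on D5, B4, G#4, moving down a 3rd each time.
Extending the heads down a 3rd: E4 → C#4 → A3 → F#3.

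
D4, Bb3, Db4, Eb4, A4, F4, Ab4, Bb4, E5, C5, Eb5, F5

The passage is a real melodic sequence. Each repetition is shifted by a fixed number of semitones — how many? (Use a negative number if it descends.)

7

Taking 4-note groups, the heads are D4, A4, E5: the pattern moves up a 5th.
D4→A4 is 69 − 62 = 7 semitones.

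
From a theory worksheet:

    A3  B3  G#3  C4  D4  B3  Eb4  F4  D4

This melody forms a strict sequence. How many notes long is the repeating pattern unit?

3

9 notes total. Splitting into 3 groups of 3:
A3 B3 G#3 | C4 D4 B3 | Eb4 F4 D4
That's a consistent up a 3rd shift per cell, and no other grouping gives one.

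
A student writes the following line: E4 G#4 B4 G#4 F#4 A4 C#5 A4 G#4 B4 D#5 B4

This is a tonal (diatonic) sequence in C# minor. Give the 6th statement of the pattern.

C#5 E5 G#5 E5

The 4-note cells begin on E4, F#4, G#4 — each up a 2nd from the last.
Carrying on: A4 → B4 → C#5.
From C#5 the diatonic shape gives C#5 E5 G#5 E5.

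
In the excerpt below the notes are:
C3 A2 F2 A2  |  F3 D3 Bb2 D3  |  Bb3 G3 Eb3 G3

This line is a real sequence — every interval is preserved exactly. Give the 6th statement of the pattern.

Unit = 4 notes; the statements start on C3, F3, Bb3, moving up a 4th each time.
Carrying on: Eb4 → Ab4 → Db5.
From Db5 the exact shape gives Db5 Bb4 Gb4 Bb4.

Db5 Bb4 Gb4 Bb4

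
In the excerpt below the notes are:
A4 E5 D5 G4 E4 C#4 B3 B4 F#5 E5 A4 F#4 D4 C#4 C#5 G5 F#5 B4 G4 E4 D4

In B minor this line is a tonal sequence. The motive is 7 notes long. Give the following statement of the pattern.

Taking 7-note groups, the heads are A4, B4, C#5: the pattern moves up a 2nd.
From D5 the diatonic shape gives D5 A5 G5 C#5 A4 F#4 E4.

D5 A5 G5 C#5 A4 F#4 E4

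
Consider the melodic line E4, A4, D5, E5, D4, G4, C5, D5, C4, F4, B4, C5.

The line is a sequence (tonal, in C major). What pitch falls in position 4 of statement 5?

A4

The unit is 4 notes. Position-4 pitches of the 3 shown cells: E5, D5, C5.
Extending down a 2nd: B4 → A4.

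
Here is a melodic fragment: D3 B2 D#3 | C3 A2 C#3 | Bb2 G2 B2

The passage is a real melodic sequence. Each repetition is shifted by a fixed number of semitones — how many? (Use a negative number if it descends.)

Unit = 3 notes; the statements start on D3, C3, Bb2, moving down a 2nd each time.
D3→C3 is 48 − 50 = -2 semitones.

-2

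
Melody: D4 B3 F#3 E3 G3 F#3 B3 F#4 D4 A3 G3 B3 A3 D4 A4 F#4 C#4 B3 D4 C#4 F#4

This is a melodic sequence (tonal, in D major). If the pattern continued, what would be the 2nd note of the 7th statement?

With 7-note cells, note 2 of each statement runs B3, D4, F#4.
Extending up a 3rd: A4 → C#5 → E5 → G5.

G5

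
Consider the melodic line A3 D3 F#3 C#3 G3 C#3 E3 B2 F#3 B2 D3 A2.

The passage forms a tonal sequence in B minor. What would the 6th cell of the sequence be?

C#3 F#2 A2 E2

The 4-note cells begin on A3, G3, F#3 — each down a 2nd from the last.
Extending down a 2nd: E3 → D3 → C#3.
From C#3 the diatonic shape gives C#3 F#2 A2 E2.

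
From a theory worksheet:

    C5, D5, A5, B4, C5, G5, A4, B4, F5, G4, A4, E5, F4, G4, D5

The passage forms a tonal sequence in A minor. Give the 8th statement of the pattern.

Unit = 3 notes; the statements start on C5, B4, A4, G4, F4, moving down a 2nd each time.
Carrying on: E4 → D4 → C4.
So cell 8 is C4 D4 A4.

C4 D4 A4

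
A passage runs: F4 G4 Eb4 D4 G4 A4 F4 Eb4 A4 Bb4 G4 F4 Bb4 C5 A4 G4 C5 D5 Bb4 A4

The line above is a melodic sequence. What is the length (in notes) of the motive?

4

20 notes total. Splitting into 5 groups of 4:
F4 G4 Eb4 D4 | G4 A4 F4 Eb4 | A4 Bb4 G4 F4 | Bb4 C5 A4 G4 | C5 D5 Bb4 A4
Each cell is the previous one up a 2nd — so the unit is 4 notes.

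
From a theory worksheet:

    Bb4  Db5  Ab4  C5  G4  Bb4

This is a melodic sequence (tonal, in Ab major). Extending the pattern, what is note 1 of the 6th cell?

Db4

With 2-note cells, note 1 of each statement runs Bb4, Ab4, G4.
Carrying that down a 2nd forward: F4 → Eb4 → Db4.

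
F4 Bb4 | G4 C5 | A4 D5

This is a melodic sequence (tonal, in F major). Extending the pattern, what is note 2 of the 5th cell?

The unit is 2 notes. Position-2 pitches of the 3 shown cells: Bb4, C5, D5.
Extending up a 2nd: E5 → F5.

F5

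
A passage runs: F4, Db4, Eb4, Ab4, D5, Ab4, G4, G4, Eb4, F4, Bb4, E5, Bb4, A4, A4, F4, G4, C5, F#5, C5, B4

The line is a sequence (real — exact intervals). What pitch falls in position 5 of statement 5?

The unit is 7 notes. Position-5 pitches of the 3 shown cells: D5, E5, F#5.
Carrying that up a 2nd forward: G#5 → A#5.

A#5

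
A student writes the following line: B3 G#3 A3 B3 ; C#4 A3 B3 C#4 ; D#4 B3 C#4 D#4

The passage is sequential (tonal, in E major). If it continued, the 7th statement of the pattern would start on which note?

Taking 4-note groups, the heads are B3, C#4, D#4: the pattern moves up a 2nd.
Extending the heads up a 2nd: E4 → F#4 → G#4 → A4.

A4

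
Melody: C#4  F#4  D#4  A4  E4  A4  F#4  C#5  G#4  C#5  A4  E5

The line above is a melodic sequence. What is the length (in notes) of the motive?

4

There are 12 notes; a 4-note unit gives 3 cells:
C#4 F#4 D#4 A4 | E4 A4 F#4 C#5 | G#4 C#5 A4 E5
Every group is a transposition up a 3rd of the one before; no shorter unit works.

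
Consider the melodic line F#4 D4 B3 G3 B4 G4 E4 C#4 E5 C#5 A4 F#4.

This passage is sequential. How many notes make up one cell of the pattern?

4

Try groups of 4 (3 cells in 12 notes):
F#4 D4 B3 G3 | B4 G4 E4 C#4 | E5 C#5 A4 F#4
Each cell is the previous one up a 4th — so the unit is 4 notes.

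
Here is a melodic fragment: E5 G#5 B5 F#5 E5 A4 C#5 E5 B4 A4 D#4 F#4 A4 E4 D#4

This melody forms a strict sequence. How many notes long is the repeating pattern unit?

15 notes total. Splitting into 3 groups of 5:
E5 G#5 B5 F#5 E5 | A4 C#5 E5 B4 A4 | D#4 F#4 A4 E4 D#4
Every group is a transposition down a 5th of the one before; no shorter unit works.

5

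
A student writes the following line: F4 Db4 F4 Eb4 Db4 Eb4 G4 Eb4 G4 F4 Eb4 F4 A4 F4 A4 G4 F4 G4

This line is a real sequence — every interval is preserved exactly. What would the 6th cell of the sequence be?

D#5 B4 D#5 C#5 B4 C#5

The 6-note cells begin on F4, G4, A4 — each up a 2nd from the last.
Carrying on: B4 → C#5 → D#5.
Statement 6 starts on D#5 and keeps the same exact contour: D#5 B4 D#5 C#5 B4 C#5.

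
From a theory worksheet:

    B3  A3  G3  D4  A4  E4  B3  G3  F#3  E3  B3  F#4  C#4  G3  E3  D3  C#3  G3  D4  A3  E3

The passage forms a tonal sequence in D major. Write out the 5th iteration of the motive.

A2 G2 F#2 C#3 G3 D3 A2

With a 7-note motive the entries are B3, G3, E3, each down a 3rd from the previous.
Continuing the starts: C#3 → A2.
So cell 5 is A2 G2 F#2 C#3 G3 D3 A2.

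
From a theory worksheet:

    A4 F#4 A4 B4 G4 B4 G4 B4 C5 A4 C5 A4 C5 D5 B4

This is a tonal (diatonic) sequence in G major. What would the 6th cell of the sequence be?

The 5-note cells begin on A4, B4, C5 — each up a 2nd from the last.
Extending up a 2nd: D5 → E5 → F#5.
So cell 6 is F#5 D5 F#5 G5 E5.

F#5 D5 F#5 G5 E5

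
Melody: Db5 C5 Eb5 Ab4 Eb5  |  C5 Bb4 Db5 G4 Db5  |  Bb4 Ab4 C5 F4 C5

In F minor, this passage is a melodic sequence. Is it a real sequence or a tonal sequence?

Every note is diatonic to F minor.
Cell 1 has -1 semitones from note 1 to 2, but cell 2 has -2 — the interval quality changes while the contour stays the same, which is the hallmark of a tonal sequence.

tonal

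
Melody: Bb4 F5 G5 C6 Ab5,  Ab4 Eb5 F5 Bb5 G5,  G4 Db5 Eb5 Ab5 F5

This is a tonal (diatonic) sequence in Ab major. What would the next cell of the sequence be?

F4 C5 Db5 G5 Eb5

With a 5-note motive the entries are Bb4, Ab4, G4, each down a 2nd from the previous.
Statement 4 starts on F4 and keeps the same diatonic contour: F4 C5 Db5 G5 Eb5.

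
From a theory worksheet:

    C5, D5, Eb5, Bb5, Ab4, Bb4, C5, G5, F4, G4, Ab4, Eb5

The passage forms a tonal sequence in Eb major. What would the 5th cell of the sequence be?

Taking 4-note groups, the heads are C5, Ab4, F4: the pattern moves down a 3rd.
Carrying on: D4 → Bb3.
So cell 5 is Bb3 C4 D4 Ab4.

Bb3 C4 D4 Ab4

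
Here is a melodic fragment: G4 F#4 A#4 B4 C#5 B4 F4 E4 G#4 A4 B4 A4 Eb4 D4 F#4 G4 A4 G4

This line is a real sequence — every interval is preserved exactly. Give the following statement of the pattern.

Db4 C4 E4 F4 G4 F4

Unit = 6 notes; the statements start on G4, F4, Eb4, moving down a 2nd each time.
From Db4 the exact shape gives Db4 C4 E4 F4 G4 F4.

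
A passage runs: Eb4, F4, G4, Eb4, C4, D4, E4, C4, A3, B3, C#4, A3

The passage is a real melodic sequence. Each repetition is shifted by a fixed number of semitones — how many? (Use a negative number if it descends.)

Unit = 4 notes; the statements start on Eb4, C4, A3, moving down a 3rd each time.
Eb4→C4 is 60 − 63 = -3 semitones.

-3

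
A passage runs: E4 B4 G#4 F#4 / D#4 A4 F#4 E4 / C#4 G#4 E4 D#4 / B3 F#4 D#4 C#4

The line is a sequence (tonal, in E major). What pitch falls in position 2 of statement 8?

B3

Grouping in 4s, the 2nd note of each cell is B4, A4, G#4, F#4.
Extending down a 2nd: E4 → D#4 → C#4 → B3.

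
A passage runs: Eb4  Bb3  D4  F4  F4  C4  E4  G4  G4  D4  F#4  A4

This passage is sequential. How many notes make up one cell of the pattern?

There are 12 notes; a 4-note unit gives 3 cells:
Eb4 Bb3 D4 F4 | F4 C4 E4 G4 | G4 D4 F#4 A4
That's a consistent up a 2nd shift per cell, and no other grouping gives one.

4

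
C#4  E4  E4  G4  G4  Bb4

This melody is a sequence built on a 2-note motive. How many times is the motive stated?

3

6 notes in groups of 2 gives 6/2 = 3 statements.
Starts: C#4, E4, G4 — each up a 3rd.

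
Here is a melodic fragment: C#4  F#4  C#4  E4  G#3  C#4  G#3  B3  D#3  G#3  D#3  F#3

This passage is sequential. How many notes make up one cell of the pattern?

4

12 notes total. Splitting into 3 groups of 4:
C#4 F#4 C#4 E4 | G#3 C#4 G#3 B3 | D#3 G#3 D#3 F#3
Every group is a transposition down a 4th of the one before; no shorter unit works.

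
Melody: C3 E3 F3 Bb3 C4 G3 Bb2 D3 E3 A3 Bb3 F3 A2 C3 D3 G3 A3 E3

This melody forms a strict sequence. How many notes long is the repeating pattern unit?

Try groups of 6 (3 cells in 18 notes):
C3 E3 F3 Bb3 C4 G3 | Bb2 D3 E3 A3 Bb3 F3 | A2 C3 D3 G3 A3 E3
Each cell is the previous one down a 2nd — so the unit is 6 notes.

6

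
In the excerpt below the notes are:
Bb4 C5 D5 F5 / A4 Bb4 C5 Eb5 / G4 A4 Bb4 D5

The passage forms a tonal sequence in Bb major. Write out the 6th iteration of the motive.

D4 Eb4 F4 A4

Unit = 4 notes; the statements start on Bb4, A4, G4, moving down a 2nd each time.
Continuing the starts: F4 → Eb4 → D4.
From D4 the diatonic shape gives D4 Eb4 F4 A4.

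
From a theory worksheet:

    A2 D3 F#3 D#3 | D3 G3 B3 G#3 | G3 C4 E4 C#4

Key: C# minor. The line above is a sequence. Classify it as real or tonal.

real

Each cell has the same semitone pattern (5, 4, -3) — intervals are preserved exactly.
And D3 lies outside C# minor, so the sequence is real rather than tonal.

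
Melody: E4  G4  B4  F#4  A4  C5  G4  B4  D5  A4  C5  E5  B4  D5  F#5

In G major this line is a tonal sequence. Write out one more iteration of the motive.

C5 E5 G5

The 3-note cells begin on E4, F#4, G4, A4, B4 — each up a 2nd from the last.
Statement 6 starts on C5 and keeps the same diatonic contour: C5 E5 G5.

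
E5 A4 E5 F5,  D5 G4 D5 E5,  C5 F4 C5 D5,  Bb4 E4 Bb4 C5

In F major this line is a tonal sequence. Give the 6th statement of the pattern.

G4 C4 G4 A4

Unit = 4 notes; the statements start on E5, D5, C5, Bb4, moving down a 2nd each time.
Carrying on: A4 → G4.
So cell 6 is G4 C4 G4 A4.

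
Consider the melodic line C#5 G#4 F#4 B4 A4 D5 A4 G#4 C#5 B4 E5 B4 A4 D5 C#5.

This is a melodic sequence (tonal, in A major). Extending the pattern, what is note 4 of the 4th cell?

E5

With 5-note cells, note 4 of each statement runs B4, C#5, D5.
Each moves up a 2nd; the next is E5.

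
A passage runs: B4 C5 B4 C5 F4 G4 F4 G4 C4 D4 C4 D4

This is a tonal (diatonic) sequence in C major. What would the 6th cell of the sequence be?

The 4-note cells begin on B4, F4, C4 — each down a 4th from the last.
Extending down a 4th: G3 → D3 → A2.
So cell 6 is A2 B2 A2 B2.

A2 B2 A2 B2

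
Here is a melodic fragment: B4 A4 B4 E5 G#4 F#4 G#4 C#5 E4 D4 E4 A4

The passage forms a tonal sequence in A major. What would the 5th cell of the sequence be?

A3 G#3 A3 D4

The 4-note cells begin on B4, G#4, E4 — each down a 3rd from the last.
Continuing the starts: C#4 → A3.
Statement 5 starts on A3 and keeps the same diatonic contour: A3 G#3 A3 D4.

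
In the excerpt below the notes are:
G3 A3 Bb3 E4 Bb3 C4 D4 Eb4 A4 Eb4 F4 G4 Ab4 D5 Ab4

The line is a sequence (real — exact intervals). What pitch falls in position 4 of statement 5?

The unit is 5 notes. Position-4 pitches of the 3 shown cells: E4, A4, D5.
Extending up a 4th: G5 → C6.

C6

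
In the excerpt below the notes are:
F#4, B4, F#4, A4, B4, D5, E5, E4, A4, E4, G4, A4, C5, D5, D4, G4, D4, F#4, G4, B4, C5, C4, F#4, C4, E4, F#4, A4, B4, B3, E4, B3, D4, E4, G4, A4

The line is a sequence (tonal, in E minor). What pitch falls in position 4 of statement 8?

A3

The unit is 7 notes. Position-4 pitches of the 5 shown cells: A4, G4, F#4, E4, D4.
Carrying that down a 2nd forward: C4 → B3 → A3.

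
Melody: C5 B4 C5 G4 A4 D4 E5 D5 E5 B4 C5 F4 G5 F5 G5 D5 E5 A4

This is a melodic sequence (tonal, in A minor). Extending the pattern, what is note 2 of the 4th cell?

The unit is 6 notes. Position-2 pitches of the 3 shown cells: B4, D5, F5.
Each moves up a 3rd; the next is A5.

A5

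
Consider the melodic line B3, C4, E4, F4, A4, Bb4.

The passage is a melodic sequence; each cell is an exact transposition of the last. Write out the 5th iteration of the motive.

G5 Ab5

Taking 2-note groups, the heads are B3, E4, A4: the pattern moves up a 4th.
Continuing the starts: D5 → G5.
Statement 5 starts on G5 and keeps the same exact contour: G5 Ab5.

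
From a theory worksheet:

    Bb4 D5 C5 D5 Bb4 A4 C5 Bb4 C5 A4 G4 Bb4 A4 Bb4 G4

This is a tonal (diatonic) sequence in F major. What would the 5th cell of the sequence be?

E4 G4 F4 G4 E4

Taking 5-note groups, the heads are Bb4, A4, G4: the pattern moves down a 2nd.
Continuing the starts: F4 → E4.
So cell 5 is E4 G4 F4 G4 E4.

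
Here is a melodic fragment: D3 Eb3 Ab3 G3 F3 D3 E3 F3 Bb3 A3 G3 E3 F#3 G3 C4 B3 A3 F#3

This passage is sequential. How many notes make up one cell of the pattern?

6

There are 18 notes; a 6-note unit gives 3 cells:
D3 Eb3 Ab3 G3 F3 D3 | E3 F3 Bb3 A3 G3 E3 | F#3 G3 C4 B3 A3 F#3
Each cell is the previous one up a 2nd — so the unit is 6 notes.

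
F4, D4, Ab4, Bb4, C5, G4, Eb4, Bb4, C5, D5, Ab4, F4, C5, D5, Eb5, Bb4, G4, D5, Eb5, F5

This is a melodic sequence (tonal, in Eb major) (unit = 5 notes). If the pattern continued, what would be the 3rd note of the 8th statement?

Grouping in 5s, the 3rd note of each cell is Ab4, Bb4, C5, D5.
Carrying that up a 2nd forward: Eb5 → F5 → G5 → Ab5.

Ab5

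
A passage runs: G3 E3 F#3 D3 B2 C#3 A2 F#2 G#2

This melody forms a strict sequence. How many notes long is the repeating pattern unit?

Try groups of 3 (3 cells in 9 notes):
G3 E3 F#3 | D3 B2 C#3 | A2 F#2 G#2
Every group is a transposition down a 4th of the one before; no shorter unit works.

3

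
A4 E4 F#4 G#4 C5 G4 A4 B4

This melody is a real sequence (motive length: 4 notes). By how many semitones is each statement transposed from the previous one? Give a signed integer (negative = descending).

The 4-note cells begin on A4, C5 — each up a 3rd from the last.
A4→C5 is 72 − 69 = 3 semitones.

3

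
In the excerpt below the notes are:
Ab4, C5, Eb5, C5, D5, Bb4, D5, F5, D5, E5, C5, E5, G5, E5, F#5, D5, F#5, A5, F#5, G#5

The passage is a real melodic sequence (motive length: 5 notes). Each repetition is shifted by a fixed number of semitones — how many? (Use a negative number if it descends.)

Taking 5-note groups, the heads are Ab4, Bb4, C5, D5: the pattern moves up a 2nd.
Ab4→Bb4 is 70 − 68 = 2 semitones.

2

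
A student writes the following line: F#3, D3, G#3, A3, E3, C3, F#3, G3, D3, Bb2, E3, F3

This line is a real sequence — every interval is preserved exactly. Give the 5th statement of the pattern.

With a 4-note motive the entries are F#3, E3, D3, each down a 2nd from the previous.
Carrying on: C3 → Bb2.
So cell 5 is Bb2 Gb2 C3 Db3.

Bb2 Gb2 C3 Db3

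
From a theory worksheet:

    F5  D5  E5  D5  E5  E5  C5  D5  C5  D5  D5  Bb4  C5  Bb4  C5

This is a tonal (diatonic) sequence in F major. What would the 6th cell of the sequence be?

The 5-note cells begin on F5, E5, D5 — each down a 2nd from the last.
Continuing the starts: C5 → Bb4 → A4.
So cell 6 is A4 F4 G4 F4 G4.

A4 F4 G4 F4 G4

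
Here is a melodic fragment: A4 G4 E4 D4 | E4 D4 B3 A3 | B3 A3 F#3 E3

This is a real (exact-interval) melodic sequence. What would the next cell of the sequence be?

F#3 E3 C#3 B2

Unit = 4 notes; the statements start on A4, E4, B3, moving down a 4th each time.
From F#3 the exact shape gives F#3 E3 C#3 B2.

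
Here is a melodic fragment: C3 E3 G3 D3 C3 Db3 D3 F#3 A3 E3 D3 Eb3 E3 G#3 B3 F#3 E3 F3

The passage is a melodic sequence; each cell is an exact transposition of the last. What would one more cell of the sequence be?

F#3 A#3 C#4 G#3 F#3 G3

With a 6-note motive the entries are C3, D3, E3, each up a 2nd from the previous.
So cell 4 is F#3 A#3 C#4 G#3 F#3 G3.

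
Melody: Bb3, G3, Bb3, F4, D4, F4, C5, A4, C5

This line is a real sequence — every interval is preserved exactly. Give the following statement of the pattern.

The 3-note cells begin on Bb3, F4, C5 — each up a 5th from the last.
So cell 4 is G5 E5 G5.

G5 E5 G5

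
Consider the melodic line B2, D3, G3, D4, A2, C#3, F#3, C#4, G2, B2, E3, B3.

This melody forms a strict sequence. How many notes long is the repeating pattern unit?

4

12 notes total. Splitting into 3 groups of 4:
B2 D3 G3 D4 | A2 C#3 F#3 C#4 | G2 B2 E3 B3
That's a consistent down a 2nd shift per cell, and no other grouping gives one.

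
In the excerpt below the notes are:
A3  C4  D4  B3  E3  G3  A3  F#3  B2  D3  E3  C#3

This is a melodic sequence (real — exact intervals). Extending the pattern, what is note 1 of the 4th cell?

F#2

With 4-note cells, note 1 of each statement runs A3, E3, B2.
Each moves down a 4th; the next is F#2.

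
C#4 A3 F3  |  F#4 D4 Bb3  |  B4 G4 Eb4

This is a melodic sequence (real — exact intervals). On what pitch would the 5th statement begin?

A5

The 3-note cells begin on C#4, F#4, B4 — each up a 4th from the last.
Continuing: E5 → A5. Statement 5 starts on A5.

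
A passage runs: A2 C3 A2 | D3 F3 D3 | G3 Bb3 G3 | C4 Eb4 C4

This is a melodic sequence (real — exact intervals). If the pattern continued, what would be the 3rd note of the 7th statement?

The unit is 3 notes. Position-3 pitches of the 4 shown cells: A2, D3, G3, C4.
Each moves up a 4th. Continuing: F4 → Bb4 → Eb5.

Eb5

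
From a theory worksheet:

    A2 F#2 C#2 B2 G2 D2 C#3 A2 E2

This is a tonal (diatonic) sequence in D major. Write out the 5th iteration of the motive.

Unit = 3 notes; the statements start on A2, B2, C#3, moving up a 2nd each time.
Continuing the starts: D3 → E3.
So cell 5 is E3 C#3 G2.

E3 C#3 G2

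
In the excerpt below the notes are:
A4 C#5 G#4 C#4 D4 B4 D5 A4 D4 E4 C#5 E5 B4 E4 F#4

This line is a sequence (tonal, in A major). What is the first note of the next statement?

D5

With a 5-note motive the entries are A4, B4, C#5, each up a 2nd from the previous.
One more step up a 2nd gives D5.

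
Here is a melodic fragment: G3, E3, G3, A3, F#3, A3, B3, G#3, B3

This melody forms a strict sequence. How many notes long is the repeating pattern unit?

Try groups of 3 (3 cells in 9 notes):
G3 E3 G3 | A3 F#3 A3 | B3 G#3 B3
That's a consistent up a 2nd shift per cell, and no other grouping gives one.

3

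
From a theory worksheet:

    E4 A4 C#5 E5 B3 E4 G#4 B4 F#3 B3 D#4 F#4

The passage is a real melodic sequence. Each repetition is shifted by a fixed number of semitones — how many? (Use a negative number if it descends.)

-5

With a 4-note motive the entries are E4, B3, F#3, each down a 4th from the previous.
Counting half-steps from E4 to B3: -5.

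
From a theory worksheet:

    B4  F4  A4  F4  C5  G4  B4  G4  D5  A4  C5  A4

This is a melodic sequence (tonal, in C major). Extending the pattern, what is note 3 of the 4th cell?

The unit is 4 notes. Position-3 pitches of the 3 shown cells: A4, B4, C5.
One more up a 2nd gives D5.

D5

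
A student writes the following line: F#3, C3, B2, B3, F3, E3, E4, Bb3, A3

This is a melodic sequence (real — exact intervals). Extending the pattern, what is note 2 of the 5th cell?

Ab4

The unit is 3 notes. Position-2 pitches of the 3 shown cells: C3, F3, Bb3.
Extending up a 4th: Eb4 → Ab4.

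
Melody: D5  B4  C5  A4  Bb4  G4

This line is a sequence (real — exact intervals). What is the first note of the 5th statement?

Gb4

With a 2-note motive the entries are D5, C5, Bb4, each down a 2nd from the previous.
Continuing: Ab4 → Gb4. Statement 5 starts on Gb4.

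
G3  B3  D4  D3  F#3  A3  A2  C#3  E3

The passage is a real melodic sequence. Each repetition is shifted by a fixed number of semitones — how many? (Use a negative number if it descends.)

-5

Unit = 3 notes; the statements start on G3, D3, A2, moving down a 4th each time.
Counting half-steps from G3 to D3: -5.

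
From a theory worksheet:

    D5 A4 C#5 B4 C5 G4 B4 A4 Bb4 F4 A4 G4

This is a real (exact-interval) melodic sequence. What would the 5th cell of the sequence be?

Gb4 Db4 F4 Eb4

With a 4-note motive the entries are D5, C5, Bb4, each down a 2nd from the previous.
Continuing the starts: Ab4 → Gb4.
Statement 5 starts on Gb4 and keeps the same exact contour: Gb4 Db4 F4 Eb4.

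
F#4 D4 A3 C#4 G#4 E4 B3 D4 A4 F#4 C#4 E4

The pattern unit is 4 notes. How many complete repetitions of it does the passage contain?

12 notes in groups of 4 gives 12/4 = 3 statements.
Starts: F#4, G#4, A4 — each up a 2nd.

3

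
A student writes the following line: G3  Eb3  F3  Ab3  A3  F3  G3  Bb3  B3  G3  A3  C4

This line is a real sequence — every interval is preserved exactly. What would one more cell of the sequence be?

C#4 A3 B3 D4

With a 4-note motive the entries are G3, A3, B3, each up a 2nd from the previous.
From C#4 the exact shape gives C#4 A3 B3 D4.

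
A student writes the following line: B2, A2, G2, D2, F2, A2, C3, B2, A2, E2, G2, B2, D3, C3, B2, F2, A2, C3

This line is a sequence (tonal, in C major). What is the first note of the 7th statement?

With a 6-note motive the entries are B2, C3, D3, each up a 2nd from the previous.
Extending the heads up a 2nd: E3 → F3 → G3 → A3.

A3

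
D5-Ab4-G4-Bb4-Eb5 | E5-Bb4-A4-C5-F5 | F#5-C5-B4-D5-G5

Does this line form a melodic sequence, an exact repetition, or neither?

Each 5-note cell is the previous one transposed up a 2nd.

sequence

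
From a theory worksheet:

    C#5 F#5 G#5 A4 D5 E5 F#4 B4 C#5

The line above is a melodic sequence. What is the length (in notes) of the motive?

3

Try groups of 3 (3 cells in 9 notes):
C#5 F#5 G#5 | A4 D5 E5 | F#4 B4 C#5
Every group is a transposition down a 3rd of the one before; no shorter unit works.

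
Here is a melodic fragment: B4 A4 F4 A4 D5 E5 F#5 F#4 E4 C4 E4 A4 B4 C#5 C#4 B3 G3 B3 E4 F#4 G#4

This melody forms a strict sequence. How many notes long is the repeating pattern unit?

7

There are 21 notes; a 7-note unit gives 3 cells:
B4 A4 F4 A4 D5 E5 F#5 | F#4 E4 C4 E4 A4 B4 C#5 | C#4 B3 G3 B3 E4 F#4 G#4
That's a consistent down a 4th shift per cell, and no other grouping gives one.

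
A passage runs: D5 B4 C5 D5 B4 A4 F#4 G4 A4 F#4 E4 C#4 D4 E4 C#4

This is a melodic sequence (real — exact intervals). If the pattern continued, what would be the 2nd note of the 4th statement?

The unit is 5 notes. Position-2 pitches of the 3 shown cells: B4, F#4, C#4.
From C#4, down a 4th gives G#3.

G#3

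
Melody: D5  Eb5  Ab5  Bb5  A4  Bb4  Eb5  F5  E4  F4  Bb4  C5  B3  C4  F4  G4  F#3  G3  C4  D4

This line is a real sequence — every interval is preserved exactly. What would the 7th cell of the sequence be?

G#2 A2 D3 E3

The 4-note cells begin on D5, A4, E4, B3, F#3 — each down a 4th from the last.
Extending down a 4th: C#3 → G#2.
So cell 7 is G#2 A2 D3 E3.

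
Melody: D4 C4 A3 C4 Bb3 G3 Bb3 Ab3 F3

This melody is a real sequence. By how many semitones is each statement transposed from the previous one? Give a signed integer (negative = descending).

-2

The 3-note cells begin on D4, C4, Bb3 — each down a 2nd from the last.
D4 to C4 spans -2 semitones.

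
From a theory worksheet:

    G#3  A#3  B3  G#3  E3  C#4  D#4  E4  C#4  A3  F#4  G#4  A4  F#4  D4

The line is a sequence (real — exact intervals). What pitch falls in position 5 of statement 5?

Grouping in 5s, the 5th note of each cell is E3, A3, D4.
Extending up a 4th: G4 → C5.

C5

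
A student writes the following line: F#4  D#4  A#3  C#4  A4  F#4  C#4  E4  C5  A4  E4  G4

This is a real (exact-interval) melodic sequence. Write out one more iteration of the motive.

Eb5 C5 G4 Bb4

The 4-note cells begin on F#4, A4, C5 — each up a 3rd from the last.
So cell 4 is Eb5 C5 G4 Bb4.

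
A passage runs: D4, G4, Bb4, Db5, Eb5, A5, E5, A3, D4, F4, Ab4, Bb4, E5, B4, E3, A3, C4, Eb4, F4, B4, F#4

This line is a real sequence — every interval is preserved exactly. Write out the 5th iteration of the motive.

The 7-note cells begin on D4, A3, E3 — each down a 4th from the last.
Extending down a 4th: B2 → F#2.
So cell 5 is F#2 B2 D3 F3 G3 C#4 G#3.

F#2 B2 D3 F3 G3 C#4 G#3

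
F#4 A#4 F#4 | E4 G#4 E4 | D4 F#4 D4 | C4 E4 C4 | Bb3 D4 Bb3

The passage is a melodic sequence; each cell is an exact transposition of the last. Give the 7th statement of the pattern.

With a 3-note motive the entries are F#4, E4, D4, C4, Bb3, each down a 2nd from the previous.
Continuing the starts: Ab3 → Gb3.
From Gb3 the exact shape gives Gb3 Bb3 Gb3.

Gb3 Bb3 Gb3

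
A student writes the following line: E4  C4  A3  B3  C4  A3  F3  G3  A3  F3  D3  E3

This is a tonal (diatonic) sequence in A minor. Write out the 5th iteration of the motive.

With a 4-note motive the entries are E4, C4, A3, each down a 3rd from the previous.
Continuing the starts: F3 → D3.
So cell 5 is D3 B2 G2 A2.

D3 B2 G2 A2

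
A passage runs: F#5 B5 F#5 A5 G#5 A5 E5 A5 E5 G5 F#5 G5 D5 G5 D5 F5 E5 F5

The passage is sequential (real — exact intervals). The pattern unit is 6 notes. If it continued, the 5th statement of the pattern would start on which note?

Bb4

With a 6-note motive the entries are F#5, E5, D5, each down a 2nd from the previous.
Continuing: C5 → Bb4. Statement 5 starts on Bb4.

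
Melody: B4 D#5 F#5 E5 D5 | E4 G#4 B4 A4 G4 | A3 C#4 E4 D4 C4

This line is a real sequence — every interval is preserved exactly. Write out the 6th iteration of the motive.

C2 E2 G2 F2 Eb2

Taking 5-note groups, the heads are B4, E4, A3: the pattern moves down a 5th.
Extending down a 5th: D3 → G2 → C2.
From C2 the exact shape gives C2 E2 G2 F2 Eb2.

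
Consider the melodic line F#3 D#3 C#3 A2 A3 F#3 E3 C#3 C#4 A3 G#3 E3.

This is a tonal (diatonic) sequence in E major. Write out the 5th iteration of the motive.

G#4 E4 D#4 B3

With a 4-note motive the entries are F#3, A3, C#4, each up a 3rd from the previous.
Carrying on: E4 → G#4.
From G#4 the diatonic shape gives G#4 E4 D#4 B3.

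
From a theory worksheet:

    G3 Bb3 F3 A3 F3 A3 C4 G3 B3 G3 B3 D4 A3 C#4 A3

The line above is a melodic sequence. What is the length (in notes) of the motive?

5

There are 15 notes; a 5-note unit gives 3 cells:
G3 Bb3 F3 A3 F3 | A3 C4 G3 B3 G3 | B3 D4 A3 C#4 A3
Every group is a transposition up a 2nd of the one before; no shorter unit works.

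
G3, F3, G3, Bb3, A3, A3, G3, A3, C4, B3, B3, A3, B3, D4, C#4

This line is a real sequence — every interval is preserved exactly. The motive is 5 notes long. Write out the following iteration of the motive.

The 5-note cells begin on G3, A3, B3 — each up a 2nd from the last.
So cell 4 is C#4 B3 C#4 E4 D#4.

C#4 B3 C#4 E4 D#4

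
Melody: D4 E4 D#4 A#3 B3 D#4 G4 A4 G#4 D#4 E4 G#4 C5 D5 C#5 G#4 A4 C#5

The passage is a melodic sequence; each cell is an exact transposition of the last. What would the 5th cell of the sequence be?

The 6-note cells begin on D4, G4, C5 — each up a 4th from the last.
Extending up a 4th: F5 → Bb5.
Statement 5 starts on Bb5 and keeps the same exact contour: Bb5 C6 B5 F#5 G5 B5.

Bb5 C6 B5 F#5 G5 B5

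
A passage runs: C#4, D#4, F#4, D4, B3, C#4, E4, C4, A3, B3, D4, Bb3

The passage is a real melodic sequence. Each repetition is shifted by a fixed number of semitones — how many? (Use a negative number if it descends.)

With a 4-note motive the entries are C#4, B3, A3, each down a 2nd from the previous.
Counting half-steps from C#4 to B3: -2.

-2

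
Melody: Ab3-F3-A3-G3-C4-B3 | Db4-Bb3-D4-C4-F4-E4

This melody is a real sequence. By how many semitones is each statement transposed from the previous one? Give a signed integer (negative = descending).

Unit = 6 notes; the statements start on Ab3, Db4, moving up a 4th each time.
Ab3→Db4 is 61 − 56 = 5 semitones.

5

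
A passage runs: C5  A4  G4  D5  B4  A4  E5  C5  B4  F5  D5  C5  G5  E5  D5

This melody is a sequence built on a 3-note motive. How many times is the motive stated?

15 notes in groups of 3 gives 15/3 = 5 statements.
Starts: C5, D5, E5, F5, G5 — each up a 2nd.

5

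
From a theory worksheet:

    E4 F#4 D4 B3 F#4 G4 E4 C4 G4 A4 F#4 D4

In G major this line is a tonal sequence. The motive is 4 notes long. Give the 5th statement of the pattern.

B4 C5 A4 F#4

With a 4-note motive the entries are E4, F#4, G4, each up a 2nd from the previous.
Carrying on: A4 → B4.
Statement 5 starts on B4 and keeps the same diatonic contour: B4 C5 A4 F#4.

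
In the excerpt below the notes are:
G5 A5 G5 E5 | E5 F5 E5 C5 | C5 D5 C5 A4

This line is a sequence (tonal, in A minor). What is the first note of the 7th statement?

Taking 4-note groups, the heads are G5, E5, C5: the pattern moves down a 3rd.
Extending the heads down a 3rd: A4 → F4 → D4 → B3.

B3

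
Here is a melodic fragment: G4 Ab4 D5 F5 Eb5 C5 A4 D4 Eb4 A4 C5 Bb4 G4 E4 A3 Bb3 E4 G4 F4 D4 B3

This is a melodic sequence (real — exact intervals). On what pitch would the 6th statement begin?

The 7-note cells begin on G4, D4, A3 — each down a 4th from the last.
Extending the heads down a 4th: E3 → B2 → F#2.

F#2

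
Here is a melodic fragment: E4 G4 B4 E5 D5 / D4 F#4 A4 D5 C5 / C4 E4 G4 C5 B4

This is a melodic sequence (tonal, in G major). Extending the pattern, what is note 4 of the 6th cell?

With 5-note cells, note 4 of each statement runs E5, D5, C5.
Each moves down a 2nd. Continuing: B4 → A4 → G4.

G4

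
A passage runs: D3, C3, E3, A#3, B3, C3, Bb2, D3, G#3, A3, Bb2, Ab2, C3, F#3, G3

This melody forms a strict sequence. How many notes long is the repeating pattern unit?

There are 15 notes; a 5-note unit gives 3 cells:
D3 C3 E3 A#3 B3 | C3 Bb2 D3 G#3 A3 | Bb2 Ab2 C3 F#3 G3
That's a consistent down a 2nd shift per cell, and no other grouping gives one.

5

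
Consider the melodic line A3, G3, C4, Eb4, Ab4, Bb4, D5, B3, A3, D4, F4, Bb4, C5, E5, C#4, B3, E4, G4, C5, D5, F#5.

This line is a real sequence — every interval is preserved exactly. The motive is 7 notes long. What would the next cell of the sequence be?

Taking 7-note groups, the heads are A3, B3, C#4: the pattern moves up a 2nd.
From D#4 the exact shape gives D#4 C#4 F#4 A4 D5 E5 G#5.

D#4 C#4 F#4 A4 D5 E5 G#5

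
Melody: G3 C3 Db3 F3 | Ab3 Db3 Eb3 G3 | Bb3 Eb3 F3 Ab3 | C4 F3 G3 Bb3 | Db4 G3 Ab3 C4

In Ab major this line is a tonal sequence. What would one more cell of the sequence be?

Eb4 Ab3 Bb3 Db4

Unit = 4 notes; the statements start on G3, Ab3, Bb3, C4, Db4, moving up a 2nd each time.
So cell 6 is Eb4 Ab3 Bb3 Db4.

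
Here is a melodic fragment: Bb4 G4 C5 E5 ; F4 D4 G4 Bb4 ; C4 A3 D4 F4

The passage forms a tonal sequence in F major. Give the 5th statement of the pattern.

Taking 4-note groups, the heads are Bb4, F4, C4: the pattern moves down a 4th.
Extending down a 4th: G3 → D3.
So cell 5 is D3 Bb2 E3 G3.

D3 Bb2 E3 G3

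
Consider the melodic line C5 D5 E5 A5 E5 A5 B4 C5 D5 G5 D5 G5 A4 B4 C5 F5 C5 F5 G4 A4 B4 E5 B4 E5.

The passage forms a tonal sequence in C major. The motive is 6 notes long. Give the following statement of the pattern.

F4 G4 A4 D5 A4 D5

With a 6-note motive the entries are C5, B4, A4, G4, each down a 2nd from the previous.
Statement 5 starts on F4 and keeps the same diatonic contour: F4 G4 A4 D5 A4 D5.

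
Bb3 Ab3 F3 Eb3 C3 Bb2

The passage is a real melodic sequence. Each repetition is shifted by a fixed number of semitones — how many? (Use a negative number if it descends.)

-5

Unit = 2 notes; the statements start on Bb3, F3, C3, moving down a 4th each time.
Bb3→F3 is 53 − 58 = -5 semitones.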